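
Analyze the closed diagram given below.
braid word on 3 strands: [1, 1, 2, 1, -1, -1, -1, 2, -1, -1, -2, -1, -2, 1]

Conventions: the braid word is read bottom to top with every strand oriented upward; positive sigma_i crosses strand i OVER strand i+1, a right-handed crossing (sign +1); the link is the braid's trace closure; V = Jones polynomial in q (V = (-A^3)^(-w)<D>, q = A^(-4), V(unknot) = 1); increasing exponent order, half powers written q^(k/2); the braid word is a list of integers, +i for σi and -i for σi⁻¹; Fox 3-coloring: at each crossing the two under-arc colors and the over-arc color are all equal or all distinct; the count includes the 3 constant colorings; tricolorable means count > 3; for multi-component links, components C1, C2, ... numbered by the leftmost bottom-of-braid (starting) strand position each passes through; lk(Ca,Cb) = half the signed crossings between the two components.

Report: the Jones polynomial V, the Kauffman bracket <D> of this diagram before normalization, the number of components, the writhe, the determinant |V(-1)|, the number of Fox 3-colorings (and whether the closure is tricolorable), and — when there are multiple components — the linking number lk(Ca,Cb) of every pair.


Jones polynomial: V(q) = -q^-6 + 2q^-5 - 4q^-4 + 5q^-3 - 4q^-2 + 5q^-1 - 3 + 2q - q^2
<D> = -A^-14 + 2A^-10 - 3A^-6 + 5A^-2 - 4A^2 + 5A^6 - 4A^10 + 2A^14 - A^18; writhe -2
components 1, writhe -2 (14 crossings)
3-colorings: 9 of 3^14, det 27 — tricolorable
note: |V(-1)| = 27: so tricolorable, since 3 divides 27


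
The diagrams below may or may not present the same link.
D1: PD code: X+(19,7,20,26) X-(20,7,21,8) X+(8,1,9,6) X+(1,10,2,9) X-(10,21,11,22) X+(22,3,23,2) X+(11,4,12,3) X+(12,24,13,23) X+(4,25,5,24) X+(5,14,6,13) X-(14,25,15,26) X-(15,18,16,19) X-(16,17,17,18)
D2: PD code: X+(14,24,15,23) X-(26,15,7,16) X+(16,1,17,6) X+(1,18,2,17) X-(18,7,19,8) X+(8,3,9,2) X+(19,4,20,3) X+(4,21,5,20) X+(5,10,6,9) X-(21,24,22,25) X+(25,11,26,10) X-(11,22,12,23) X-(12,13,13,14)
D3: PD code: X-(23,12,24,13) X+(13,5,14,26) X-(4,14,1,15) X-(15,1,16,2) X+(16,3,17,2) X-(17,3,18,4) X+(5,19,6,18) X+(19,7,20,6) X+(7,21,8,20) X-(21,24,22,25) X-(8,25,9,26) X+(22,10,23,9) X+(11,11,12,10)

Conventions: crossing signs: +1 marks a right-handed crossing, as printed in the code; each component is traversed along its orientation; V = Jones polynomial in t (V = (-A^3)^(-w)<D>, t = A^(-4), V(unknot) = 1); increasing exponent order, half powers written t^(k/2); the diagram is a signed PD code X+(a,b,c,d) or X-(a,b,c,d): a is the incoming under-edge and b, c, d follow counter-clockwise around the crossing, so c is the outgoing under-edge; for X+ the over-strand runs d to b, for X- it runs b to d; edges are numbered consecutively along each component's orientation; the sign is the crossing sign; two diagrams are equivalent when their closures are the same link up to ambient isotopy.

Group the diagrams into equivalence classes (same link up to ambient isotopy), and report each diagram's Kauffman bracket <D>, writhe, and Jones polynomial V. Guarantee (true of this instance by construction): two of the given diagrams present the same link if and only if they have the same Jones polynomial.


classes: {D1, D2} | {D3}
V(D1) = -t^(3/2) + t^(5/2) - 2t^(7/2) + 2t^(9/2) - 2t^(11/2) + t^(13/2) - t^(15/2)  [13 crossings, <D> = A^-21 - A^-17 + 2A^-13 - 2A^-9 + 2A^-5 - A^-1 + A^3, w = +3]
D2 (bracket A^-21 - A^-17 + 2A^-13 - 2A^-9 + 2A^-5 - A^-1 + A^3; 13 crossings at w = +3): V = -t^(3/2) + t^(5/2) - 2t^(7/2) + 2t^(9/2) - 2t^(11/2) + t^(13/2) - t^(15/2)
V(D3) = -t^(-3/2) - 2t^(1/2) + t^(3/2) - t^(5/2) + t^(7/2)  (w +1, c 13, <D> = -A^-11 + A^-7 - A^-3 + 2A + A^9)
insight: 2 classes among 3 diagrams; unequal V(t) rules out equality


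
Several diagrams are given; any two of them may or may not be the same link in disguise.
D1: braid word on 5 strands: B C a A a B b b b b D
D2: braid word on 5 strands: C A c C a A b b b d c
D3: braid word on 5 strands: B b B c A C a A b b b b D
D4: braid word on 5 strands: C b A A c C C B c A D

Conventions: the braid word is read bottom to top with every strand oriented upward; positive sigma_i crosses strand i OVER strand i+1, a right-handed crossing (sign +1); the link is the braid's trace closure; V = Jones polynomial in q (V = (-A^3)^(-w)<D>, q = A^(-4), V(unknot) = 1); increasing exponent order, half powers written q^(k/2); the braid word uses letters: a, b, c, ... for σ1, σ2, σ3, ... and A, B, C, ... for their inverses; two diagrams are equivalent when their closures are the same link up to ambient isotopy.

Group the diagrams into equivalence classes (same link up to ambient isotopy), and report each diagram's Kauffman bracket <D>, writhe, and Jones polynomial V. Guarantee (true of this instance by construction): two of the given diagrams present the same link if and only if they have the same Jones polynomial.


equivalence classes: {D1} | {D2, D3} | {D4}
D1 (bracket A^-7 + A; 11 crossings at w = +1): V = -q^(1/2) - q^(5/2)
V(D2) = -q^(1/2) - q^(3/2) - q^(5/2) + q^(9/2)  [11 crossings, <D> = -A^-9 + A^-1 + A^3 + A^7, w = +3]
V(D3) = -q^(1/2) - q^(3/2) - q^(5/2) + q^(9/2)  [13 crossings, <D> = -A^-15 + A^-7 + A^-3 + A, w = +1]
V(D4) = -q^(-5/2) - q^(-1/2)  [11 crossings, <D> = A^-13 + A^-5, w = -5]
key observation: comparing 4 Jones polynomials yields 3 groups


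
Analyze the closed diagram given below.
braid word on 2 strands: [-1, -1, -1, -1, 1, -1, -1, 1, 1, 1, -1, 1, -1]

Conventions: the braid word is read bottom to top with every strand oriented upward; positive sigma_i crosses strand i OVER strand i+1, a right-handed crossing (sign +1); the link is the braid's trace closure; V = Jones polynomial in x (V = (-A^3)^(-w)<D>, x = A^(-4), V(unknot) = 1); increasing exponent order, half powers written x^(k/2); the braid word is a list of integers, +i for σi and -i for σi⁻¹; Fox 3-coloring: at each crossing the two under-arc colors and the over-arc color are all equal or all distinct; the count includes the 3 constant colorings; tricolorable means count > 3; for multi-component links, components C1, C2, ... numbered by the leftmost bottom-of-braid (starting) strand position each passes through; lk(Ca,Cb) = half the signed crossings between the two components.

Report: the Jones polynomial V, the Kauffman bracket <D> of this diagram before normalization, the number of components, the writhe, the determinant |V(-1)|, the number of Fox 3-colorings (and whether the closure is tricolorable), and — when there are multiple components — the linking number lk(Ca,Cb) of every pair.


V = -x^-4 + x^-3 + x^-1
<D> = -A^-5 - A^3 + A^7 (w = -3)
1 component over 13 crossings, w = -3
9 Fox colorings among 3^13, |V(-1)| = 3: tricolorable
why: one generator, power 3: the (2,3) torus pattern


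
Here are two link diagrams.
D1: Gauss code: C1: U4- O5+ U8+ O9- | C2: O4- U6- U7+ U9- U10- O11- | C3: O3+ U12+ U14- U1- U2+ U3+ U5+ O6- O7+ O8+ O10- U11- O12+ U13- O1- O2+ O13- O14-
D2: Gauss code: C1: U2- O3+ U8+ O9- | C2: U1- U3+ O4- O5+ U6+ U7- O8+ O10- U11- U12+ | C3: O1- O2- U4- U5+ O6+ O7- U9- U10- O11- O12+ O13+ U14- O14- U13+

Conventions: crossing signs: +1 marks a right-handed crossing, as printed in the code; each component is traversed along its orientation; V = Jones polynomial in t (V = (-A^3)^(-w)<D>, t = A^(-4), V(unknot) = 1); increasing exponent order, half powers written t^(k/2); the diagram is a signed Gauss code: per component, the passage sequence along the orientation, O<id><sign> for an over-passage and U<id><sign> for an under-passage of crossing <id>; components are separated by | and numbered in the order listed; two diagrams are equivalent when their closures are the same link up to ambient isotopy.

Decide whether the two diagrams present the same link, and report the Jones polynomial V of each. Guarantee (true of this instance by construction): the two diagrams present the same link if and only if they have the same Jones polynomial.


same link: yes
V(D1) = t^-4 + t^-2 + 2  [14 crossings, <D> = 2A^-6 + A^2 + A^10, w = -2]
V(D2) = t^-4 + t^-2 + 2  [14 crossings, <D> = 2A^-6 + A^2 + A^10, w = -2]
insight: Reidemeister moves carry D1 (14 crossings) to D2 (14)


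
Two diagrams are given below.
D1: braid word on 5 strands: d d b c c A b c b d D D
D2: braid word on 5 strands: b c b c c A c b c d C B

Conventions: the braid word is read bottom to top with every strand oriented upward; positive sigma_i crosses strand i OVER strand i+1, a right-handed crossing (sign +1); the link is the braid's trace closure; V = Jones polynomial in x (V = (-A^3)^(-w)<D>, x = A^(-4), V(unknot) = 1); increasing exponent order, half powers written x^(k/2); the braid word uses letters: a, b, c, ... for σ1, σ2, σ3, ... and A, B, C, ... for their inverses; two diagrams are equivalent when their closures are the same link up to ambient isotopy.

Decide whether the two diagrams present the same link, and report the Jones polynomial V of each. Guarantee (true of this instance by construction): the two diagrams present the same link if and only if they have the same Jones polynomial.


equivalent: yes
V(D1) = x^2 + x^4 - x^5 + x^6 - x^7  (w +6, c 12, <D> = -A^-10 + A^-6 - A^-2 + A^2 + A^10)
V(D2) = x^2 + x^4 - x^5 + x^6 - x^7  (w +6, c 12, <D> = -A^-10 + A^-6 - A^-2 + A^2 + A^10)
why: Markov moves rewrite D1 (12 crossings) into D2 (12)


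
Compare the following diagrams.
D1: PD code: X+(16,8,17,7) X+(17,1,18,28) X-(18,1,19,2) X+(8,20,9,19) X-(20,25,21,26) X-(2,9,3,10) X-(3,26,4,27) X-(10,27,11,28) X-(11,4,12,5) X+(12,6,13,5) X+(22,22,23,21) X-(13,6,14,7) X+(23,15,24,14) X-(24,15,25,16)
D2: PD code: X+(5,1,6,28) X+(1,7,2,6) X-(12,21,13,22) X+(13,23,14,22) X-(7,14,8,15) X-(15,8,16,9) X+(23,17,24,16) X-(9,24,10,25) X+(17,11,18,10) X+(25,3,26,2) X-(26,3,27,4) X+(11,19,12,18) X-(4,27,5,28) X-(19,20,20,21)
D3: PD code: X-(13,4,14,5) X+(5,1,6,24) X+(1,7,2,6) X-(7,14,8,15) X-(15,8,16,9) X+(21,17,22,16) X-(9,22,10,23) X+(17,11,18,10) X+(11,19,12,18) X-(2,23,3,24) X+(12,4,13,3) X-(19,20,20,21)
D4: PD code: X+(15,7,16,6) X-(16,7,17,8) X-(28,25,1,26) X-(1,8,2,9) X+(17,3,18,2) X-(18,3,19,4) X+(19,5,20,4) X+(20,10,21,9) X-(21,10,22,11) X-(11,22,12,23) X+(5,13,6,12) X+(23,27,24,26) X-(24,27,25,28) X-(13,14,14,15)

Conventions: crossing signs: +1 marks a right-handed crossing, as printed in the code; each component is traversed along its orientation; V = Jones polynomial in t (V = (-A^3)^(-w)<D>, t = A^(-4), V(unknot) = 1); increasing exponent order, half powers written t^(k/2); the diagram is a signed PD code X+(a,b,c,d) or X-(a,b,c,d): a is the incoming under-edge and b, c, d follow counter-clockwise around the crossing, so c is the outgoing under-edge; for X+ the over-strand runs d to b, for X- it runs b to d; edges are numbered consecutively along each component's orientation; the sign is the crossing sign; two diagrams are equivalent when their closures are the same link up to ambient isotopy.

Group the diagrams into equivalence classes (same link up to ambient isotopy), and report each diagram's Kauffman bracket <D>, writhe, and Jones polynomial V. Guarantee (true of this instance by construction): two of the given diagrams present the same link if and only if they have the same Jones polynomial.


grouping into links: {D1} | {D2, D3} | {D4}
V(D1) = 1  (w -2, c 14, <D> = A^-6)
V(D2) = -t^-3 + 2t^-2 - 2t^-1 + 3 - 2t + 2t^2 - t^3  (w 0, c 14, <D> = -A^-12 + 2A^-8 - 2A^-4 + 3 - 2A^4 + 2A^8 - A^12)
V(D3) = -t^-3 + 2t^-2 - 2t^-1 + 3 - 2t + 2t^2 - t^3  [12 crossings, <D> = -A^-12 + 2A^-8 - 2A^-4 + 3 - 2A^4 + 2A^8 - A^12, w = 0]
V(D4) = t^-2 - t^-1 + 1 - t + t^2  [14 crossings, <D> = A^-14 - A^-10 + A^-6 - A^-2 + A^2, w = -2]
why: 3 classes among 4 diagrams; unequal V(t) rules out equality


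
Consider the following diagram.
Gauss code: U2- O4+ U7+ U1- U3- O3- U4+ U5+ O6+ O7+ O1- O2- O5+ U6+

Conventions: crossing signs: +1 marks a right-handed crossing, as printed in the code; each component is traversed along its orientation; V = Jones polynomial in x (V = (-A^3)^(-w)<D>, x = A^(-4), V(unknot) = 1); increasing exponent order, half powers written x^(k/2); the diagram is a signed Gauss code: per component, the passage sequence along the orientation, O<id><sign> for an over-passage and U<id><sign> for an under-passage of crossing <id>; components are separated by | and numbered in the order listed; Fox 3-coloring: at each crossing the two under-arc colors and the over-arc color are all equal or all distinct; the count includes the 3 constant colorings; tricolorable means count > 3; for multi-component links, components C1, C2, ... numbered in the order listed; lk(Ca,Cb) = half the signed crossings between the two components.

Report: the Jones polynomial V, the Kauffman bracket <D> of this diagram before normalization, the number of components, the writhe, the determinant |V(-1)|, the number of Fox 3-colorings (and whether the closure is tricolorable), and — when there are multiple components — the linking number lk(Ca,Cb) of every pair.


V = 1
<D> = -A^3 (w = +1)
1 component over 7 crossings, w = +1
3 Fox colorings among 3^7, |V(-1)| = 1: not tricolorable
why: det 1 = |V(-1)|; not divisible by 3, so not tricolorable


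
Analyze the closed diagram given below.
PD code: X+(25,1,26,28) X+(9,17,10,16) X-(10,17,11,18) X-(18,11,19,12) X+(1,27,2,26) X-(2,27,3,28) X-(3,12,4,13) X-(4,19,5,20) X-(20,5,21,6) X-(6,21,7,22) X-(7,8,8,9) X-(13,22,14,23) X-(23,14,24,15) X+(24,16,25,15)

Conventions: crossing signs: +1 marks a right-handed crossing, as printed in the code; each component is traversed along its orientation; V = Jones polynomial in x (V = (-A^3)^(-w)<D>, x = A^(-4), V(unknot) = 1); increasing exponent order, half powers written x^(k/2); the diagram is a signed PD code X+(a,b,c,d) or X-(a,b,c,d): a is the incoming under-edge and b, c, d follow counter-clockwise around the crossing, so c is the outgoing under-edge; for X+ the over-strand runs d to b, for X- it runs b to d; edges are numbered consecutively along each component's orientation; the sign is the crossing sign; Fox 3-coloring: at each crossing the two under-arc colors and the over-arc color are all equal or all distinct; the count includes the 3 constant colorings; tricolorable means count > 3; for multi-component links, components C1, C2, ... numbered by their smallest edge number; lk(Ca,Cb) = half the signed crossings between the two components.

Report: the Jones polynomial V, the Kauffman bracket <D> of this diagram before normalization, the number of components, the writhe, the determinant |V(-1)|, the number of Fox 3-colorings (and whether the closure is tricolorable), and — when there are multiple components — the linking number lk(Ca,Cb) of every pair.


Jones polynomial: V(x) = -x^-7 + x^-6 - x^-5 + x^-4 + x^-2
<D> = A^-10 + A^-2 - A^2 + A^6 - A^10; writhe -6
components 1, writhe -6 (14 crossings)
3-colorings: 3 of 3^14, det 5 — not tricolorable
note: V spans 5 powers of x: at least 5 crossings in any diagram


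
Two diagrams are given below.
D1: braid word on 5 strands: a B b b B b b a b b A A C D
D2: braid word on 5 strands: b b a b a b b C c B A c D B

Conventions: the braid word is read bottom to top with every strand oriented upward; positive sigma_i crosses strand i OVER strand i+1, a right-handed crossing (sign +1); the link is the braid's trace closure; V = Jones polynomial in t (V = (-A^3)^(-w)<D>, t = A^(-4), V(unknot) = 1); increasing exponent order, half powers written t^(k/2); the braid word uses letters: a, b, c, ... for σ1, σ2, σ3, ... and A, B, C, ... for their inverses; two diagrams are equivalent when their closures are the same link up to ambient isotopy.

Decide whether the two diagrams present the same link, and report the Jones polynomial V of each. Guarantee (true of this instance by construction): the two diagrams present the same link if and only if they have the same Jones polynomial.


same link: yes
V(D1) = t + 2t^3 + t^5  [14 crossings, <D> = A^-14 + 2A^-6 + A^2, w = +2]
V(D2) = t + 2t^3 + t^5  (w +4, c 14, <D> = A^-8 + 2 + A^8)
note: one V(t) for all 2 diagrams — one class (guaranteed)


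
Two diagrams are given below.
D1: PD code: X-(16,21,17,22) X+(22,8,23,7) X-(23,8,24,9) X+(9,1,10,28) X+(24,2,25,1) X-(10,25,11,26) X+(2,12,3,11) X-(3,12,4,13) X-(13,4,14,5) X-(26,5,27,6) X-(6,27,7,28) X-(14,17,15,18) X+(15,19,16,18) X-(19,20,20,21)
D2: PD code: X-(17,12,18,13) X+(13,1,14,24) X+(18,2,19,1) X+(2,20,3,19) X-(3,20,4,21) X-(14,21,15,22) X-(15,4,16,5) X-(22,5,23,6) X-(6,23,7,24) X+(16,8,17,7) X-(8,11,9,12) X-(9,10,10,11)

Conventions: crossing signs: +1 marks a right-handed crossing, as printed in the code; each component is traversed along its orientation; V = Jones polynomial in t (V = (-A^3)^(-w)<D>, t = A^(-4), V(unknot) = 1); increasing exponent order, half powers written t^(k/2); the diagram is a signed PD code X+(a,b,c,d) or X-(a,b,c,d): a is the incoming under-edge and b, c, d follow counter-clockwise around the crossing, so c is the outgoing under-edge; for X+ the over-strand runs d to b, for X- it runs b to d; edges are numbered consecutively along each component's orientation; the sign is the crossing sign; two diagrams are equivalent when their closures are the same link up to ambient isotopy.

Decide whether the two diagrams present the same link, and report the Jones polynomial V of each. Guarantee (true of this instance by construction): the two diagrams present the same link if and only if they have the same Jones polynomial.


same link: yes
V(D1) = 1  [14 crossings, <D> = A^-12, w = -4]
D2 (bracket A^-12; 12 crossings at w = -4): V = 1
note: all 2 diagrams share one V(t), hence one class


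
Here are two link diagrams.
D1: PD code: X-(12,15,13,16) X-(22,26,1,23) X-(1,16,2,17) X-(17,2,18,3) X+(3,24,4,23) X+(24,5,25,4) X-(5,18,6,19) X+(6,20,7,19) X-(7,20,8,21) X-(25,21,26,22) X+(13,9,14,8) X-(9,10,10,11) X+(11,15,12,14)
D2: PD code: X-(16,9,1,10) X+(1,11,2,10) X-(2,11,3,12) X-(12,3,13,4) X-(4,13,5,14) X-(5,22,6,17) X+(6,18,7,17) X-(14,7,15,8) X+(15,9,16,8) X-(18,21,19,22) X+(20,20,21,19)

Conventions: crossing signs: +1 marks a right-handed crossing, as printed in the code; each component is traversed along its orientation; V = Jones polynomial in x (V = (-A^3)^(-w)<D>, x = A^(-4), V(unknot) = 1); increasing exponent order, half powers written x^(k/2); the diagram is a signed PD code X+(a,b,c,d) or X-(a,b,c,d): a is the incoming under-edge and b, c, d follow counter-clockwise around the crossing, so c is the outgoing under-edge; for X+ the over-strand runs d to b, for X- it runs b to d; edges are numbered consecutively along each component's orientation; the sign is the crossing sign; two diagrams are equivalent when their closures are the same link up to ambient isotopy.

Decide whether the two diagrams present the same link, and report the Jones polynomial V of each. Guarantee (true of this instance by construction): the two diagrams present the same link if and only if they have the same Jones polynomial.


equivalent: no
D1 (bracket 2A^-7 - A^-3 + 2A - A^5 + A^9 - A^13; 13 crossings at w = -3): V = x^(-11/2) - x^(-9/2) + x^(-7/2) - 2x^(-5/2) + x^(-3/2) - 2x^(-1/2)
D2 (bracket A^-7 + A^-3 + A - A^9; 11 crossings at w = -3): V = x^(-9/2) - x^(-5/2) - x^(-3/2) - x^(-1/2)
key observation: V(x) takes 2 values over 2 diagrams, fixing the grouping


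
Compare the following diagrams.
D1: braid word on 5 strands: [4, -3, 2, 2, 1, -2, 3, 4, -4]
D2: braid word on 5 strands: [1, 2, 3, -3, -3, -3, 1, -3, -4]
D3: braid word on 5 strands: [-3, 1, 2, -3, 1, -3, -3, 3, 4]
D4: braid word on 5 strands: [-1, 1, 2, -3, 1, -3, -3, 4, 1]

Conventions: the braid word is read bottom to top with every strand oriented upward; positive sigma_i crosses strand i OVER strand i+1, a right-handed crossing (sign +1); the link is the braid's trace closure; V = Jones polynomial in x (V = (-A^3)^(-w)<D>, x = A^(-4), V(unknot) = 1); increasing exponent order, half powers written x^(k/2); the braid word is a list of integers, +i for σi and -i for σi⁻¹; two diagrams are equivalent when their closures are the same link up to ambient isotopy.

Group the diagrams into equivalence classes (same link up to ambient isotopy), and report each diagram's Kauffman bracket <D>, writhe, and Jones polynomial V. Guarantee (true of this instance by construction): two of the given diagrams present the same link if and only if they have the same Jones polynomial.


grouping into links: {D1} | {D2, D3, D4}
V(D1) = -x^(-1/2) - x^(1/2)  (w +3, c 9, <D> = A^7 + A^11)
D2 (bracket A^-9 + 2A^-1 - A^3 + A^7 - A^11; 9 crossings at w = -1): V = x^(-7/2) - x^(-5/2) + x^(-3/2) - 2x^(-1/2) - x^(3/2)
D3 (bracket A^-3 + 2A^5 - A^9 + A^13 - A^17; 9 crossings at w = +1): V = x^(-7/2) - x^(-5/2) + x^(-3/2) - 2x^(-1/2) - x^(3/2)
V(D4) = x^(-7/2) - x^(-5/2) + x^(-3/2) - 2x^(-1/2) - x^(3/2)  [9 crossings, <D> = A^-3 + 2A^5 - A^9 + A^13 - A^17, w = +1]
why: comparing 4 Jones polynomials yields 2 groups


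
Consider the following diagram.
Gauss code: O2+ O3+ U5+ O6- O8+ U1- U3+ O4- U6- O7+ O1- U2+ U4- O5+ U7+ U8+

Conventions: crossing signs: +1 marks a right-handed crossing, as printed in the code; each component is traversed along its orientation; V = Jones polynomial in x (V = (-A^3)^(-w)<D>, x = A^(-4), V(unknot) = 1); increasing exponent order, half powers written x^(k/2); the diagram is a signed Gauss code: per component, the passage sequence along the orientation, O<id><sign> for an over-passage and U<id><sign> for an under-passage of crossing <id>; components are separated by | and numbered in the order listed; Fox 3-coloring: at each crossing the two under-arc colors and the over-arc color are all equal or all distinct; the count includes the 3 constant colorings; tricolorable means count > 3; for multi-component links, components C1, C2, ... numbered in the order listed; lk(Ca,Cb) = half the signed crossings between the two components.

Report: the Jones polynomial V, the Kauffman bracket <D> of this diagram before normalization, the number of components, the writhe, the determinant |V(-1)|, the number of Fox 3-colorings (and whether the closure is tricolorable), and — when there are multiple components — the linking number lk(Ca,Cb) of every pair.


V = -x^-1 + 2 - x + 2x^2 - x^3 + x^4 - x^5
<D> = -A^-14 + A^-10 - A^-6 + 2A^-2 - A^2 + 2A^6 - A^10 (w = +2)
1 component over 8 crossings, w = +2
9 Fox colorings among 3^8, |V(-1)| = 9: tricolorable
why: the span of V is 6, forcing >= 6 crossings in any diagram


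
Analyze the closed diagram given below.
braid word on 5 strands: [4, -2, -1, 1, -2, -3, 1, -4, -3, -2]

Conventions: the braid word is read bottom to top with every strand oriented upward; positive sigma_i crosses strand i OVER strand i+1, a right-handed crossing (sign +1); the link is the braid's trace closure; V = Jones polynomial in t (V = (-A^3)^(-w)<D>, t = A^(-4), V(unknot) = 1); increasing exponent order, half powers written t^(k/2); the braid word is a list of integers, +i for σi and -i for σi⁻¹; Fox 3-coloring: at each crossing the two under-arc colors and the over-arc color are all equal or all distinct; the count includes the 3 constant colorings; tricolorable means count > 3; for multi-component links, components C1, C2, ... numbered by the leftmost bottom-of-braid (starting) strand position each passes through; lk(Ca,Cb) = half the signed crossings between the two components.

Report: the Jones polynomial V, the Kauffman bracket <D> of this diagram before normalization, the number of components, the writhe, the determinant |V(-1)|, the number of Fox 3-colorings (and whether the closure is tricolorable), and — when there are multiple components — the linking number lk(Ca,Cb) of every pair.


V = -t^-4 + t^-3 + t^-1
<D> = A^-8 + 1 - A^4 (w = -4)
1 component over 10 crossings, w = -4
9 Fox colorings among 3^10, |V(-1)| = 3: tricolorable
why: V spans 3 powers of t: at least 3 crossings in any diagram


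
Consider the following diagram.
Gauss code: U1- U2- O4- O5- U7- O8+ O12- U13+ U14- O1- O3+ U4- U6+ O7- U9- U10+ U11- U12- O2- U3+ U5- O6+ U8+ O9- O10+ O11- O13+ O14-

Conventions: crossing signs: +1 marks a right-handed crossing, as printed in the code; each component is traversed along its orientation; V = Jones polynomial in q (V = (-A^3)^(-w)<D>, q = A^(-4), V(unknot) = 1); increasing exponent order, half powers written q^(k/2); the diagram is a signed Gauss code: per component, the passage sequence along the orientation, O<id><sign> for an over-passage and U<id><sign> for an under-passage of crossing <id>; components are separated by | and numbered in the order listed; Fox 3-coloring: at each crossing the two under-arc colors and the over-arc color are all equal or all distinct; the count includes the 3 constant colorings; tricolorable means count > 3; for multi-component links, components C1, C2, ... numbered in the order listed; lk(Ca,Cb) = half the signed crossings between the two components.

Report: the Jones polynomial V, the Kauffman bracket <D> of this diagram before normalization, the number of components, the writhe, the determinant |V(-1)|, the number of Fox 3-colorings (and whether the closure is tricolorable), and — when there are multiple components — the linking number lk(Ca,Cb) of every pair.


V(q) = q^-7 - 2q^-6 + 2q^-5 - 3q^-4 + 3q^-3 - 2q^-2 + 2q^-1
bracket: 2A^-8 - 2A^-4 + 3 - 3A^4 + 2A^8 - 2A^12 + A^16, w = -4
1 component, writhe -4, over 14 crossings
det 15, colorings 9 of 3^14 — tricolorable
observation: |V(-1)| = 15: so tricolorable, since 3 divides 15


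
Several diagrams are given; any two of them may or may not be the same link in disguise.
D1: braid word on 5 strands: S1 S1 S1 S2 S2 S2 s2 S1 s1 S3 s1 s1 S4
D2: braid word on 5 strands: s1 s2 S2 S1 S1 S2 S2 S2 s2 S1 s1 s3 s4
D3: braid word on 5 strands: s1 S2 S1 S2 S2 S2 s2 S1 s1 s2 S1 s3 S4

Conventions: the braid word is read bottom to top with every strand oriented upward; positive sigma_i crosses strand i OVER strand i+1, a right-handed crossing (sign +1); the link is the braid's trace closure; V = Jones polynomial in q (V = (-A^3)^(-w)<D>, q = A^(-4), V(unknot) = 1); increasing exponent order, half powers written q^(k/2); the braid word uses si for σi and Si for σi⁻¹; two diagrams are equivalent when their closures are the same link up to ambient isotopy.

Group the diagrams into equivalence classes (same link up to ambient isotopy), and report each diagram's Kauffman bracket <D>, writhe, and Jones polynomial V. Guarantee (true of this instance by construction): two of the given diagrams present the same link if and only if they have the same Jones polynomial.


equivalence classes: {D1, D2, D3}
D1 (bracket A^-13 + A^-5; 13 crossings at w = -5): V = -q^(-5/2) - q^(-1/2)
D2 (bracket A^-1 + A^7; 13 crossings at w = -1): V = -q^(-5/2) - q^(-1/2)
V(D3) = -q^(-5/2) - q^(-1/2)  (w -3, c 13, <D> = A^-7 + A)
observation: one V(q) for all 3 diagrams — one class (guaranteed)


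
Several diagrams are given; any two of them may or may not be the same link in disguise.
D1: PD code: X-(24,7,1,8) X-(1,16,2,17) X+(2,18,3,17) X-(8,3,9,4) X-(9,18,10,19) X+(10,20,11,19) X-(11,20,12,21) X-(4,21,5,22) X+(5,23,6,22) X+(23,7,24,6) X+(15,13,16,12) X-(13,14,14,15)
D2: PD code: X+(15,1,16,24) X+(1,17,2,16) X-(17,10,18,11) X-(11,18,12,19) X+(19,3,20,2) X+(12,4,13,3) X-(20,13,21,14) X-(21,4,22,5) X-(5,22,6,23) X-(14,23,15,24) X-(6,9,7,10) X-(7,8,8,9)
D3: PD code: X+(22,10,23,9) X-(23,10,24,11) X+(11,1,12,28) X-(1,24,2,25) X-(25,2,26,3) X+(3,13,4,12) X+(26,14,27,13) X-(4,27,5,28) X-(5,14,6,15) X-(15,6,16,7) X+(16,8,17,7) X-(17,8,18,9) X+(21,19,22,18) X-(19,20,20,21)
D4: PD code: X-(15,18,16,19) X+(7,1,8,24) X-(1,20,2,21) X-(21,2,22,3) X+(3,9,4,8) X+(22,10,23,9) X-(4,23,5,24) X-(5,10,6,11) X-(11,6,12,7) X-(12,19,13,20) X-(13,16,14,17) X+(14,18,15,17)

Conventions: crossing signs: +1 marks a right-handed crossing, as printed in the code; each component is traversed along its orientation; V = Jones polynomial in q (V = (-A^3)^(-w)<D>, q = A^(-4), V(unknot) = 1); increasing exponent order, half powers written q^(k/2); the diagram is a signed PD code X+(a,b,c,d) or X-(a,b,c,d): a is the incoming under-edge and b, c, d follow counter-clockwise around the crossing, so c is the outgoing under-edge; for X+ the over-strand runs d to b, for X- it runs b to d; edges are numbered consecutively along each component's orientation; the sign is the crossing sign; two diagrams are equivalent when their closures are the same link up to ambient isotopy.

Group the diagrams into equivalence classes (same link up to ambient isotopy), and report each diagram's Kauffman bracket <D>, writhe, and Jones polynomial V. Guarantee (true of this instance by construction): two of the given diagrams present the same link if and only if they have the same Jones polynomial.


classes: {D1} | {D2, D3, D4}
V(D1) = 1  [12 crossings, <D> = A^-6, w = -2]
V(D2) = q^-5 - 2q^-4 + 2q^-3 - 2q^-2 + 2q^-1 - 1 + q  (w -4, c 12, <D> = A^-16 - A^-12 + 2A^-8 - 2A^-4 + 2 - 2A^4 + A^8)
V(D3) = q^-5 - 2q^-4 + 2q^-3 - 2q^-2 + 2q^-1 - 1 + q  [14 crossings, <D> = A^-10 - A^-6 + 2A^-2 - 2A^2 + 2A^6 - 2A^10 + A^14, w = -2]
V(D4) = q^-5 - 2q^-4 + 2q^-3 - 2q^-2 + 2q^-1 - 1 + q  (w -4, c 12, <D> = A^-16 - A^-12 + 2A^-8 - 2A^-4 + 2 - 2A^4 + A^8)
note: 2 classes among 4 diagrams; unequal V(q) rules out equality


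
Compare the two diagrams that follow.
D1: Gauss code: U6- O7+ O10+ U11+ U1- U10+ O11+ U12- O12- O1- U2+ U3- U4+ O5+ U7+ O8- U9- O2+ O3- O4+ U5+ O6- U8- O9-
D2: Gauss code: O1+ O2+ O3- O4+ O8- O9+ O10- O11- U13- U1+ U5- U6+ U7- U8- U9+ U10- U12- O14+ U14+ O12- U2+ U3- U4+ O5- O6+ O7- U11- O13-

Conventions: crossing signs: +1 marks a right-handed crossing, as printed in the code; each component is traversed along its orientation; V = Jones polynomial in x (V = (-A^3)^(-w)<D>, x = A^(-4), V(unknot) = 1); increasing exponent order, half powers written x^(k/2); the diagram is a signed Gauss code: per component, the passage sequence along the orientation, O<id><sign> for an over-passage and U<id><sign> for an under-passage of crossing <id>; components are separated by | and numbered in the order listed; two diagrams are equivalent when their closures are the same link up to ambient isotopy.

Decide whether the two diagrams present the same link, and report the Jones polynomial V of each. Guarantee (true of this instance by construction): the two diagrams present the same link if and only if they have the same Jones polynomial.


same link: no
V(D1) = -x^-3 + 2x^-2 - 2x^-1 + 3 - 2x + 2x^2 - x^3  [12 crossings, <D> = -A^-12 + 2A^-8 - 2A^-4 + 3 - 2A^4 + 2A^8 - A^12, w = 0]
V(D2) = 1  (w -2, c 14, <D> = A^-6)
note: 2 classes among 2 diagrams; unequal V(x) rules out equality


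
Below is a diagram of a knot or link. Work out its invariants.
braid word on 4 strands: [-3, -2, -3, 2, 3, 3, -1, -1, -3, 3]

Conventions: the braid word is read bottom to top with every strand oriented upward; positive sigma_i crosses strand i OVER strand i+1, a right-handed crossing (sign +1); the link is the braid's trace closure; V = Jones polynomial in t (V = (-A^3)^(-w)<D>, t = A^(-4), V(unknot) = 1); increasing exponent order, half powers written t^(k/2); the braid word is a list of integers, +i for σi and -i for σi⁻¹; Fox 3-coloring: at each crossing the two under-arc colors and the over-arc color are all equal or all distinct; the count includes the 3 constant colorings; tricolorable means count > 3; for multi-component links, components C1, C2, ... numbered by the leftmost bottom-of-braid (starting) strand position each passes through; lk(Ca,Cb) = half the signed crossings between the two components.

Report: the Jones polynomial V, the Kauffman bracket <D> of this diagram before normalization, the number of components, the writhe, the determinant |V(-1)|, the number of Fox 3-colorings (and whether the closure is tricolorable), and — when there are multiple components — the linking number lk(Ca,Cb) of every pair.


V(t) = -t^(-5/2) - t^(-1/2)
bracket: -A^-4 - A^4, w = -2
2 components, writhe -2, over 10 crossings
lk(C1,C2) = -1
det 2, colorings 3 of 3^10 — not tricolorable
observation: w = -2 (over 10 crossings) is diagram-only; (-A^3)^(2) removes it from V


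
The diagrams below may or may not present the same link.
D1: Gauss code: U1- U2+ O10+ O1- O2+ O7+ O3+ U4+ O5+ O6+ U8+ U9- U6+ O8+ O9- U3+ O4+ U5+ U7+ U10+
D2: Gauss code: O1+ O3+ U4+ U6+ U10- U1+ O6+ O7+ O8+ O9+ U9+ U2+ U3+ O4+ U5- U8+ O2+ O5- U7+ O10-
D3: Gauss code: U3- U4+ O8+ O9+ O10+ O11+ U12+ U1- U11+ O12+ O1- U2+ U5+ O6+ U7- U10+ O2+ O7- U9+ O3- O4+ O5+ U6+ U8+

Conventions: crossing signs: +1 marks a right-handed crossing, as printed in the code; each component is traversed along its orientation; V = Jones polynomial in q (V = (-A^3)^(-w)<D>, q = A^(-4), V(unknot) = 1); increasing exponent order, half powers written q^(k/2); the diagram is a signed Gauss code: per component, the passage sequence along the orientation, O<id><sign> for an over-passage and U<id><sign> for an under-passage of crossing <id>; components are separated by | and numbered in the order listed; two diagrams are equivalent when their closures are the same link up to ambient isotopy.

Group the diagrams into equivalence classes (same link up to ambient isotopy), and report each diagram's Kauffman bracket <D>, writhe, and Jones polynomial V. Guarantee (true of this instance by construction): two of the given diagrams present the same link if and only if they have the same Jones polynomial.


grouping into links: {D1} | {D2, D3}
V(D1) = q + q^3 - q^4  (w +6, c 10, <D> = -A^2 + A^6 + A^14)
D2 (bracket -A^-6 + A^-2 - A^2 + 2A^6 - A^10 + A^14; 10 crossings at w = +6): V = q - q^2 + 2q^3 - q^4 + q^5 - q^6
D3 (bracket -A^-6 + A^-2 - A^2 + 2A^6 - A^10 + A^14; 12 crossings at w = +6): V = q - q^2 + 2q^3 - q^4 + q^5 - q^6
why: comparing 3 Jones polynomials yields 2 groups


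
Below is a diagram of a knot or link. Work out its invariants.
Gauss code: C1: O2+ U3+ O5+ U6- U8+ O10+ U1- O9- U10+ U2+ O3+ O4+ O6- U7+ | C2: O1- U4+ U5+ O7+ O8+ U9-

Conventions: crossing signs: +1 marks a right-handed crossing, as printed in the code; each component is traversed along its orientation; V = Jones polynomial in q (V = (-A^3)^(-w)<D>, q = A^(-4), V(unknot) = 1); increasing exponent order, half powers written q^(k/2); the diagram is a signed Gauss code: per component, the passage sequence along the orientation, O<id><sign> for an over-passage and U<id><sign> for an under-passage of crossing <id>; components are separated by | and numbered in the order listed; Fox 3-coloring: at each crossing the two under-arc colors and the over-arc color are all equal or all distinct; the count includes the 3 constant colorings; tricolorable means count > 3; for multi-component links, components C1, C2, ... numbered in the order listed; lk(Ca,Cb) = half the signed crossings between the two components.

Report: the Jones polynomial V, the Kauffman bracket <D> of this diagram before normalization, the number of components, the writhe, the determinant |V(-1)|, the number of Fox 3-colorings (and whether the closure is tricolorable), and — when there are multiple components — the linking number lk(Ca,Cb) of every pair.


Jones polynomial: V(q) = -q^(-1/2) + q^(1/2) - 2q^(3/2) + 2q^(5/2) - 3q^(7/2) + 2q^(9/2) - 2q^(11/2) + q^(13/2)
<D> = A^-14 - 2A^-10 + 2A^-6 - 3A^-2 + 2A^2 - 2A^6 + A^10 - A^14; writhe +4
components 2, writhe +4 (10 crossings)
linking number lk(C1,C2) = +1
3-colorings: 3 of 3^10, det 14 — not tricolorable
note: the span of V is 7, within the link bound 10 + 2 - 1


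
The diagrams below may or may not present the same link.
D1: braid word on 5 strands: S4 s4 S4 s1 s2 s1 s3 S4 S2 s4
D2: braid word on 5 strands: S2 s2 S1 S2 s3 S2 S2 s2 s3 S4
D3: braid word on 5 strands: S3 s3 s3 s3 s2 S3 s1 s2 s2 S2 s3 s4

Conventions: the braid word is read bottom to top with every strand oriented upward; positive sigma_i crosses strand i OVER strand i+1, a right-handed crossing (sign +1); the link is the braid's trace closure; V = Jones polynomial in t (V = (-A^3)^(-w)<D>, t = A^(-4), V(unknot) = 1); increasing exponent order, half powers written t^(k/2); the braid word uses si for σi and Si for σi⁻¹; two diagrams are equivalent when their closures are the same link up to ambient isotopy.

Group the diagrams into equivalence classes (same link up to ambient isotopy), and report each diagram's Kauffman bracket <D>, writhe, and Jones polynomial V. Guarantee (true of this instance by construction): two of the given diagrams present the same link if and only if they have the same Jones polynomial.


equivalence classes: {D1} | {D2} | {D3}
D1 (bracket A^6; 10 crossings at w = +2): V = 1
V(D2) = t^-2 - t^-1 + 1 - t + t^2  (w -2, c 10, <D> = A^-14 - A^-10 + A^-6 - A^-2 + A^2)
D3 (bracket -A^-6 + A^-2 - A^2 + 2A^6 - A^10 + A^14; 12 crossings at w = +6): V = t - t^2 + 2t^3 - t^4 + t^5 - t^6
key observation: V(t) takes 3 values over 3 diagrams, fixing the grouping


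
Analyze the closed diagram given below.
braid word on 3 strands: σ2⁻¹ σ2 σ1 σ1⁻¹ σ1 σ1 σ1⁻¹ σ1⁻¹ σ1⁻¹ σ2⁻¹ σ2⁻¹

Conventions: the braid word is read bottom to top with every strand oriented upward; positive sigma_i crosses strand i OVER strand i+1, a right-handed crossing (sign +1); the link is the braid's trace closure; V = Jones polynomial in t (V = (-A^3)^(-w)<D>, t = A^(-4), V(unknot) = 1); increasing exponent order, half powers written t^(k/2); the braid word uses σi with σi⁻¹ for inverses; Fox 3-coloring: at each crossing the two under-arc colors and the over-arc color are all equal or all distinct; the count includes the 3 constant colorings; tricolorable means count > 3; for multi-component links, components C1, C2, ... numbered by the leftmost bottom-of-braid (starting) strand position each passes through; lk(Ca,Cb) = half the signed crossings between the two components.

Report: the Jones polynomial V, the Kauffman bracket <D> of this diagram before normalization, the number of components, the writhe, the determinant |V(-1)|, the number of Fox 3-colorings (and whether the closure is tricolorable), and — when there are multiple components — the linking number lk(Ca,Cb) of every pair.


Jones polynomial: V(t) = -t^(-5/2) - t^(-1/2)
<D> = A^-7 + A; writhe -3
components 2, writhe -3 (11 crossings)
linking number lk(C1,C2) = -1
3-colorings: 3 of 3^11, det 2 — not tricolorable
note: the span of V is 2, within the link bound 11 + 2 - 1


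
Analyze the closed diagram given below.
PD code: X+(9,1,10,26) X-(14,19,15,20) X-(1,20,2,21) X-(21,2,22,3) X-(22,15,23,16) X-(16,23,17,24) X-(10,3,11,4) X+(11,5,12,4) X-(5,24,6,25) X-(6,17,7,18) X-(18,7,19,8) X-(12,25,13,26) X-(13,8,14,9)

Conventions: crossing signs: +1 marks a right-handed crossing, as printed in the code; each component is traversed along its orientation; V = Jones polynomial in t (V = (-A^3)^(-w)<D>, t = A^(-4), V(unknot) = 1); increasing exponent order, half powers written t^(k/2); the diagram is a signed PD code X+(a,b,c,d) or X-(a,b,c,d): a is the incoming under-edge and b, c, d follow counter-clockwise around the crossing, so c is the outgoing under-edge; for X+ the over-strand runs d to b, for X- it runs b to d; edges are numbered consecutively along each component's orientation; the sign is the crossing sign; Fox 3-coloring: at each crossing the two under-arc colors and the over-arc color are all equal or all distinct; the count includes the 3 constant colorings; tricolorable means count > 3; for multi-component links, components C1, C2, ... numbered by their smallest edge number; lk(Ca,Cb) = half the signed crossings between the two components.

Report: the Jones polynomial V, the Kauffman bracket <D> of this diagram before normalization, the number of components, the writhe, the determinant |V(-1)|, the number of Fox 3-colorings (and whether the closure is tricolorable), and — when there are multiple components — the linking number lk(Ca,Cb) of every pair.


V = -t^-8 + t^-5 + t^-3
<D> = -A^-15 - A^-7 + A^5 (w = -9)
1 component over 13 crossings, w = -9
9 Fox colorings among 3^13, |V(-1)| = 3: tricolorable
why: the span of V is 5, forcing >= 5 crossings in any diagram


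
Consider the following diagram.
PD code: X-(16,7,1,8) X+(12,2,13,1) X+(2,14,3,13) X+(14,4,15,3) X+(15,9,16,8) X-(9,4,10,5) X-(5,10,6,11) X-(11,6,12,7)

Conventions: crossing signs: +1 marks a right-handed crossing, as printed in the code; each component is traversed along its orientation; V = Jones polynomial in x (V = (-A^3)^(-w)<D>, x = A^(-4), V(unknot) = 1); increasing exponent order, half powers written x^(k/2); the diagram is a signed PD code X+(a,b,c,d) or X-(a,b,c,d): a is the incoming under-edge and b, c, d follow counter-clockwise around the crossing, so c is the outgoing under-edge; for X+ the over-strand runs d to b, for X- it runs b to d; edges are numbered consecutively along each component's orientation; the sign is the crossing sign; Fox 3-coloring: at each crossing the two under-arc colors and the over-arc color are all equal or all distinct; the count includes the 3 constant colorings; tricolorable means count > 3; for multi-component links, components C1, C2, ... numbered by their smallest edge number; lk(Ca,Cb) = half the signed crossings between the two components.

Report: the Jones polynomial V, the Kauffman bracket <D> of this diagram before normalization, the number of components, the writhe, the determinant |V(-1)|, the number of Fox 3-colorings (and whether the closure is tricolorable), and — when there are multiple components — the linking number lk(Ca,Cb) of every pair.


Jones polynomial: V(x) = -x^-3 + x^-2 - x^-1 + 3 - x + x^2 - x^3
<D> = -A^-12 + A^-8 - A^-4 + 3 - A^4 + A^8 - A^12; writhe 0
components 1, writhe 0 (8 crossings)
3-colorings: 27 of 3^8, det 9 — tricolorable
note: w = 0 (over 8 crossings) is diagram-only; (-A^3)^(0) removes it from V
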